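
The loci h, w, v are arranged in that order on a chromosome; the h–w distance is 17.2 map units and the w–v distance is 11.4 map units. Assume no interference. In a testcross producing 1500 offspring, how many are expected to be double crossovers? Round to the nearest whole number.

Map distances give recombination frequencies of 0.172 and 0.114 for the two intervals.
With no interference, expected double-crossover frequency = 0.172 × 0.114 = 0.01961.
Expected number = 0.01961 × 1500 = 29.41 ≈ 29.

29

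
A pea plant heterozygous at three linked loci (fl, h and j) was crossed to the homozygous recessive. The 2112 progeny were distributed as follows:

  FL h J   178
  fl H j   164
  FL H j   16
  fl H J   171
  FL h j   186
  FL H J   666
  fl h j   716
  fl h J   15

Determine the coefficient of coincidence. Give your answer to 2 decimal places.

The two most frequent reciprocal classes, fl h j and FL H J, are the parental types, so the F1 was fl h j / FL H J.
The two rarest classes, fl h J and FL H j, are the double crossovers. Comparing them with the parentals, only the j allele has switched, so j is the middle locus and the order is fl – j – h.
fl–j: (357 + 31)/2112 = 0.1837; j–h: (342 + 31)/2112 = 0.1766.
Expected DCO frequency = 0.1837 × 0.1766 ≈ 0.03244; observed = 31/2112 ≈ 0.01468.
Coefficient of coincidence = 0.01468/0.03244 ≈ 0.45.

0.45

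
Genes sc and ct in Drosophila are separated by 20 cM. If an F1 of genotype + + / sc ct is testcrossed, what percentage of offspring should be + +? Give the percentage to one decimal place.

A map distance of 20 cM corresponds to a recombination frequency of 0.200.
The F1 is + + / sc ct, so + + is a parental gamete class with expected frequency (1 − r)/2 = 0.800/2 = 0.4000.
That is 0.4000 = 40.0% of the progeny.

40.0%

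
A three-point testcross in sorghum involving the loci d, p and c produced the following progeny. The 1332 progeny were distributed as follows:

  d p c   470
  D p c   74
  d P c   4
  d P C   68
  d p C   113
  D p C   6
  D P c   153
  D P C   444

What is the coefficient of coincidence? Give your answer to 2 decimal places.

0.32

The two most frequent reciprocal classes, d p c and D P C, are the parental types, so the F1 was d p c / D P C.
The two rarest classes, d P c and D p C, are the double crossovers. Comparing them with the parentals, only the p allele has switched, so p is the middle locus and the order is c – p – d.
c–p: (266 + 10)/1332 = 0.2072; p–d: (142 + 10)/1332 = 0.1141.
Expected DCO frequency = 0.2072 × 0.1141 ≈ 0.02364; observed = 10/1332 ≈ 0.00751.
Coefficient of coincidence = 0.00751/0.02364 ≈ 0.32.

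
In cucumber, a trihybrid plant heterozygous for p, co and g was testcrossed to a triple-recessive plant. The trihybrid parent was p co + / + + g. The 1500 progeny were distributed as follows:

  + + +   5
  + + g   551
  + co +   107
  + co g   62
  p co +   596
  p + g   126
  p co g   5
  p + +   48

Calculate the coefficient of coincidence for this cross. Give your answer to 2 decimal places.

The two rarest classes, p co g and + + +, are the double crossovers. Comparing them with the parentals, only the g allele has switched, so g is the middle locus and the order is co – g – p.
co–g: (110 + 10)/1500 = 0.0800; g–p: (233 + 10)/1500 = 0.1620.
Expected DCO frequency = 0.0800 × 0.1620 ≈ 0.01296; observed = 10/1500 ≈ 0.00667.
Coefficient of coincidence = 0.00667/0.01296 ≈ 0.51.

0.51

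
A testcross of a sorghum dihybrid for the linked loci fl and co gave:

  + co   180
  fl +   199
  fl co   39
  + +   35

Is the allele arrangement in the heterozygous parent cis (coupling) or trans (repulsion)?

trans

The two most frequent classes are + co (180) and fl + (199); these are the parental (non-recombinant) types.
So the F1 carried + co on one chromosome and fl + on the other — the recessive alleles are on opposite chromosomes (trans / repulsion).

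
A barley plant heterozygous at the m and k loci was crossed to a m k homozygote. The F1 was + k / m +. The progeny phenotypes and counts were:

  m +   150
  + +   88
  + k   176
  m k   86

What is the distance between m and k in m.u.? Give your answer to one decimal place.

The recombinant classes are + + and m k: 88 + 86 = 174.
Recombination frequency = 174/500 = 0.3480 ≈ 34.8%, i.e. 34.8 m.u.

34.8 m.u.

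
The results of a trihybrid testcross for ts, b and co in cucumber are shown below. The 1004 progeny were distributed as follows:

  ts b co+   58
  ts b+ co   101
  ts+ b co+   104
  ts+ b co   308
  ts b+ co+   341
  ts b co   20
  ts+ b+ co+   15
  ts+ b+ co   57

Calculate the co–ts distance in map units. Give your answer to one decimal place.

The two most frequent reciprocal classes, ts b+ co+ and ts+ b co, are the parental types, so the F1 was ts b+ co+ / ts+ b co.
The two rarest classes, ts+ b+ co+ and ts b co, are the double crossovers. Comparing them with the parentals, only the ts allele has switched, so ts is the middle locus and the order is co – ts – b.
Crossovers in the co–ts interval produce the single-crossover classes ts b+ co and ts+ b co+ (101 + 104 = 205) plus the double crossovers (35).
RF(co–ts) = (205 + 35) / 1004 = 240/1004 = 0.2390 → 23.9 map units.

23.9 map units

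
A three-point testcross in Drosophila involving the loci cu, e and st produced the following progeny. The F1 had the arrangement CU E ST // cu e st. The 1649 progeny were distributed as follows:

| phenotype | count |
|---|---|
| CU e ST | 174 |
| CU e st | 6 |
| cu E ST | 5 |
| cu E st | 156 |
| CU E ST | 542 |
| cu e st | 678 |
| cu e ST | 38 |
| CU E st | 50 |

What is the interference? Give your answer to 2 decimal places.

0.46

The two rarest classes, cu E ST and CU e st, are the double crossovers. Comparing them with the parentals, only the cu allele has switched, so cu is the middle locus and the order is st – cu – e.
st–cu: (88 + 11)/1649 = 0.0600; cu–e: (330 + 11)/1649 = 0.2068.
Expected DCO frequency = 0.0600 × 0.2068 ≈ 0.01241; observed = 11/1649 ≈ 0.00667.
Coefficient of coincidence = 0.00667/0.01241 ≈ 0.54; interference = 1 − 0.54 = 0.46.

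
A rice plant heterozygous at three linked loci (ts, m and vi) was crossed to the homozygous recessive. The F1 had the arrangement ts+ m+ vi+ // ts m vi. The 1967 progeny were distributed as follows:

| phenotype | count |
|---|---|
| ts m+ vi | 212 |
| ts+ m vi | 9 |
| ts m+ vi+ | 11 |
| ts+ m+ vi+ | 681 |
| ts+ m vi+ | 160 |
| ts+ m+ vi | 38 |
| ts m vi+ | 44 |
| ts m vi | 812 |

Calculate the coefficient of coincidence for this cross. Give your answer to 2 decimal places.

0.98

The two rarest classes, ts m+ vi+ and ts+ m vi, are the double crossovers. Comparing them with the parentals, only the ts allele has switched, so ts is the middle locus and the order is m – ts – vi.
m–ts: (372 + 20)/1967 = 0.1993; ts–vi: (82 + 20)/1967 = 0.0519.
Expected DCO frequency = 0.1993 × 0.0519 ≈ 0.01034; observed = 20/1967 ≈ 0.01017.
Coefficient of coincidence = 0.01017/0.01034 ≈ 0.98.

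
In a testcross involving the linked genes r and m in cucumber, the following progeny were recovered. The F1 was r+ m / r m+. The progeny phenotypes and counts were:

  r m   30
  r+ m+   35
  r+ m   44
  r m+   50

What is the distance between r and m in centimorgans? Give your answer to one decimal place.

The recombinant classes are r+ m+ and r m: 35 + 30 = 65.
Recombination frequency = 65/159 = 0.4088 ≈ 40.9%, i.e. 40.9 centimorgans.

40.9 centimorgans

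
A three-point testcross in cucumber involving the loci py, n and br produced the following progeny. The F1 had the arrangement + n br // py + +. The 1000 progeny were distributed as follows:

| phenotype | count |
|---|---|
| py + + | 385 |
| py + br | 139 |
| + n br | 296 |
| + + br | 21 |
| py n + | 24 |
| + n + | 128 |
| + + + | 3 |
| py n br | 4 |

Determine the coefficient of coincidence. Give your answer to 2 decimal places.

0.49

The two rarest classes, py n br and + + +, are the double crossovers. Comparing them with the parentals, only the py allele has switched, so py is the middle locus and the order is br – py – n.
br–py: (267 + 7)/1000 = 0.2740; py–n: (45 + 7)/1000 = 0.0520.
Expected DCO frequency = 0.2740 × 0.0520 ≈ 0.01425; observed = 7/1000 ≈ 0.00700.
Coefficient of coincidence = 0.00700/0.01425 ≈ 0.49.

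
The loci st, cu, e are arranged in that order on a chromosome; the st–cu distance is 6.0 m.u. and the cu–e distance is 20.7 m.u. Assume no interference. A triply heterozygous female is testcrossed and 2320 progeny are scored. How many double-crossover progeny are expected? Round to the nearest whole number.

29

Map distances give recombination frequencies of 0.060 and 0.207 for the two intervals.
With no interference, expected double-crossover frequency = 0.060 × 0.207 = 0.01242.
Expected number = 0.01242 × 2320 = 28.81 ≈ 29.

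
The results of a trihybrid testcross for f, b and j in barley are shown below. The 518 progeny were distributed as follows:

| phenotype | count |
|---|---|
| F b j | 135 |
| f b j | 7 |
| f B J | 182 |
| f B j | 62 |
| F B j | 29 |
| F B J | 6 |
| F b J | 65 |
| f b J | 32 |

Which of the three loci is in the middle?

f

The two most frequent reciprocal classes, F b j and f B J, are the parental types, so the F1 was F b j / f B J.
The two rarest classes, f b j and F B J, are the double crossovers. Comparing them with the parentals, only the f allele has switched, so f is the middle locus and the order is b – f – j.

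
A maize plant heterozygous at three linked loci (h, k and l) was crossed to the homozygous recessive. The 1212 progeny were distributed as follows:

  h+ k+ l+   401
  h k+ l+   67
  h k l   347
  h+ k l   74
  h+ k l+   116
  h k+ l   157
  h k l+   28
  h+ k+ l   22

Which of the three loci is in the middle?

The two most frequent reciprocal classes, h k l and h+ k+ l+, are the parental types, so the F1 was h k l / h+ k+ l+.
The two rarest classes, h k l+ and h+ k+ l, are the double crossovers. Comparing them with the parentals, only the l allele has switched, so l is the middle locus and the order is k – l – h.

l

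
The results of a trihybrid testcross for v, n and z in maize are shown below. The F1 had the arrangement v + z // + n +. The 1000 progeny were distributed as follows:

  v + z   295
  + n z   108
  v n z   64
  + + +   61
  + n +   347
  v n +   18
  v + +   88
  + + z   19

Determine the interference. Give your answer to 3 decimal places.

The two rarest classes, + + z and v n +, are the double crossovers. Comparing them with the parentals, only the v allele has switched, so v is the middle locus and the order is n – v – z.
n–v: (125 + 37)/1000 = 0.1620; v–z: (196 + 37)/1000 = 0.2330.
Expected DCO frequency = 0.1620 × 0.2330 ≈ 0.03775; observed = 37/1000 ≈ 0.03700.
Coefficient of coincidence = 0.03700/0.03775 ≈ 0.980; interference = 1 − 0.980 = 0.020.

0.020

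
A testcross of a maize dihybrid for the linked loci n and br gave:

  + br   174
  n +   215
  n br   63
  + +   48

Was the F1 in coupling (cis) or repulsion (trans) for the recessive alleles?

trans

The two most frequent classes are + br (174) and n + (215); these are the parental (non-recombinant) types.
So the F1 carried + br on one chromosome and n + on the other — the recessive alleles are on opposite chromosomes (trans / repulsion).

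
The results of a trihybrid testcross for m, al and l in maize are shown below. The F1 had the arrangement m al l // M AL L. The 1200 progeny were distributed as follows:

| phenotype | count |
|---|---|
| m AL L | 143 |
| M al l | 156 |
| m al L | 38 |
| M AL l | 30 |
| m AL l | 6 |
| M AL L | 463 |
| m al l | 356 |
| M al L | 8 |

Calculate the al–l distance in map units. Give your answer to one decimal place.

The two rarest classes, m AL l and M al L, are the double crossovers. Comparing them with the parentals, only the al allele has switched, so al is the middle locus and the order is m – al – l.
Crossovers in the al–l interval produce the single-crossover classes m al L and M AL l (38 + 30 = 68) plus the double crossovers (14).
RF(al–l) = (68 + 14) / 1200 = 82/1200 = 0.0683 → 6.8 map units.

6.8 map units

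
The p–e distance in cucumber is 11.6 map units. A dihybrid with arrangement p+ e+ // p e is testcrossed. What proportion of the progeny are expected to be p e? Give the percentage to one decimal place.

A map distance of 11.6 map units corresponds to a recombination frequency of 0.116.
The F1 is p+ e+ / p e, so p e is a parental gamete class with expected frequency (1 − r)/2 = 0.884/2 = 0.4420.
That is 0.4420 = 44.2% of the progeny.

44.2%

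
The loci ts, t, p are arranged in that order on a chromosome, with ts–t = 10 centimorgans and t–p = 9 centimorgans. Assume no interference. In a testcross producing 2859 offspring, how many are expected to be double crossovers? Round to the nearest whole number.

Map distances give recombination frequencies of 0.100 and 0.090 for the two intervals.
With no interference, expected double-crossover frequency = 0.100 × 0.090 = 0.00900.
Expected number = 0.00900 × 2859 = 25.73 ≈ 26.

26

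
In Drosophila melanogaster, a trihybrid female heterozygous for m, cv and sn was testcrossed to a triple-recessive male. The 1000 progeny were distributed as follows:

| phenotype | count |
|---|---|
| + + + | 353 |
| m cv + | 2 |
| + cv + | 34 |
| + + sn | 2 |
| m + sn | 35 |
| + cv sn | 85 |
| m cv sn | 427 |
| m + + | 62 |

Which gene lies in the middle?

The two most frequent reciprocal classes, m cv sn and + + +, are the parental types, so the F1 was m cv sn / + + +.
The two rarest classes, m cv + and + + sn, are the double crossovers. Comparing them with the parentals, only the sn allele has switched, so sn is the middle locus and the order is cv – sn – m.

sn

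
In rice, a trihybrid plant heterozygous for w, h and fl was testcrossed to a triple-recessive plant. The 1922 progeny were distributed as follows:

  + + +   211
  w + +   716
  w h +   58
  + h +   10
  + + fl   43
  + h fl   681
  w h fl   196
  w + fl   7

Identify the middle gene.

The two most frequent reciprocal classes, w + + and + h fl, are the parental types, so the F1 was w + + / + h fl.
The two rarest classes, w + fl and + h +, are the double crossovers. Comparing them with the parentals, only the fl allele has switched, so fl is the middle locus and the order is w – fl – h.

fl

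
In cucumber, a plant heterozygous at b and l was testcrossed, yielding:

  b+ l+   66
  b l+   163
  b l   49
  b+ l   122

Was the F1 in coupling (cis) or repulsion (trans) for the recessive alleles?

The two most frequent classes are b+ l (122) and b l+ (163); these are the parental (non-recombinant) types.
So the F1 carried b+ l on one chromosome and b l+ on the other — the recessive alleles are on opposite chromosomes (trans / repulsion).

trans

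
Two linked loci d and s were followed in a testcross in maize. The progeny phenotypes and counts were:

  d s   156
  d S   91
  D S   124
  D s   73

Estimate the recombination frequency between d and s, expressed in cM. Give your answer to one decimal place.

36.9 cM

The two most frequent classes, D S (124) and d s (156), are the parental types, so the F1 was D S / d s.
The recombinant classes are D s and d S: 73 + 91 = 164.
Recombination frequency = 164/444 = 0.3694 ≈ 36.9%, i.e. 36.9 cM.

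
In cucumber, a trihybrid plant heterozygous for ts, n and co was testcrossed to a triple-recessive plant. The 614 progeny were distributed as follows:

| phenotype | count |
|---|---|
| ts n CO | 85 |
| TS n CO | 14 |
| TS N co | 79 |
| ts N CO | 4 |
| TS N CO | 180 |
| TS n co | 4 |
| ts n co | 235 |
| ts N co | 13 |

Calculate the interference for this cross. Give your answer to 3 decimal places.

The two most frequent reciprocal classes, TS N CO and ts n co, are the parental types, so the F1 was TS N CO / ts n co.
The two rarest classes, ts N CO and TS n co, are the double crossovers. Comparing them with the parentals, only the ts allele has switched, so ts is the middle locus and the order is co – ts – n.
co–ts: (164 + 8)/614 = 0.2801; ts–n: (27 + 8)/614 = 0.0570.
Expected DCO frequency = 0.2801 × 0.0570 ≈ 0.01597; observed = 8/614 ≈ 0.01303.
Coefficient of coincidence = 0.01303/0.01597 ≈ 0.816; interference = 1 − 0.816 = 0.184.

0.184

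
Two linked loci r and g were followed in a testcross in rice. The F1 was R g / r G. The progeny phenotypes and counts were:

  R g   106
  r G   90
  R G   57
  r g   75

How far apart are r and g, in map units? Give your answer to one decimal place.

The recombinant classes are R G and r g: 57 + 75 = 132.
Recombination frequency = 132/328 = 0.4024 ≈ 40.2%, i.e. 40.2 map units.

40.2 map units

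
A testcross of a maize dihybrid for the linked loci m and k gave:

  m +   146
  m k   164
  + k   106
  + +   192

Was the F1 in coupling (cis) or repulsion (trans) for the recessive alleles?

cis

The two most frequent classes are + + (192) and m k (164); these are the parental (non-recombinant) types.
So the F1 carried + + on one chromosome and m k on the other — the recessive alleles are on the same chromosome (cis / coupling).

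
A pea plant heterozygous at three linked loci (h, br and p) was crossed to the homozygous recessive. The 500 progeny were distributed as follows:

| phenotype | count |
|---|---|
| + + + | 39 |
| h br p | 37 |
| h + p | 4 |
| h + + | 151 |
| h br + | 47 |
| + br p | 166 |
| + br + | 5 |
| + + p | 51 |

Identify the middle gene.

p

The two most frequent reciprocal classes, h + + and + br p, are the parental types, so the F1 was h + + / + br p.
The two rarest classes, h + p and + br +, are the double crossovers. Comparing them with the parentals, only the p allele has switched, so p is the middle locus and the order is h – p – br.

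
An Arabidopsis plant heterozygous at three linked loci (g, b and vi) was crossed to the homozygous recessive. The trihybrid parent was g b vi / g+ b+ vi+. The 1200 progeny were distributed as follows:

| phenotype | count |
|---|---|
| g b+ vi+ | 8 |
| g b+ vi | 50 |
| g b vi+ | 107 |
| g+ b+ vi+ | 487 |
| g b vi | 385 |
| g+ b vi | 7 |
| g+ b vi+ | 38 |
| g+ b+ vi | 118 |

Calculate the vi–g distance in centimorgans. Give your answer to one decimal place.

The two rarest classes, g+ b vi and g b+ vi+, are the double crossovers. Comparing them with the parentals, only the g allele has switched, so g is the middle locus and the order is vi – g – b.
Crossovers in the vi–g interval produce the single-crossover classes g b vi+ and g+ b+ vi (107 + 118 = 225) plus the double crossovers (15).
RF(vi–g) = (225 + 15) / 1200 = 240/1200 = 0.2000 → 20.0 centimorgans.

20.0 centimorgans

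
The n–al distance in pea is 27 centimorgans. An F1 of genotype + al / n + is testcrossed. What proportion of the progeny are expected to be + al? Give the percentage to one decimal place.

A map distance of 27 centimorgans corresponds to a recombination frequency of 0.270.
The F1 is + al / n +, so + al is a parental gamete class with expected frequency (1 − r)/2 = 0.730/2 = 0.3650.
That is 0.3650 = 36.5% of the progeny.

36.5%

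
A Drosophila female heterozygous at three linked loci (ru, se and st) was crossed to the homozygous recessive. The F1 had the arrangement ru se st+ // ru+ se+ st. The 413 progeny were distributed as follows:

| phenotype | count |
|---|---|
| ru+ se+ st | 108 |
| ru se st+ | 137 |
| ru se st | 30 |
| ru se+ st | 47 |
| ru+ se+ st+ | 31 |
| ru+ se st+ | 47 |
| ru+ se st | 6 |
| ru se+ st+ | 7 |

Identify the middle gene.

The two rarest classes, ru se+ st+ and ru+ se st, are the double crossovers. Comparing them with the parentals, only the se allele has switched, so se is the middle locus and the order is ru – se – st.

se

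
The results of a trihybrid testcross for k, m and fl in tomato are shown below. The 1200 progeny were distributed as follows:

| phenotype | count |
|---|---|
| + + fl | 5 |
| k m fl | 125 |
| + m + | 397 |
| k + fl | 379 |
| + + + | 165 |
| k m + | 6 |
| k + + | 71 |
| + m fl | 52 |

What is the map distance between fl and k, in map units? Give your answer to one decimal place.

The two most frequent reciprocal classes, k + fl and + m +, are the parental types, so the F1 was k + fl / + m +.
The two rarest classes, + + fl and k m +, are the double crossovers. Comparing them with the parentals, only the k allele has switched, so k is the middle locus and the order is m – k – fl.
Crossovers in the k–fl interval produce the single-crossover classes k + + and + m fl (71 + 52 = 123) plus the double crossovers (11).
RF(k–fl) = (123 + 11) / 1200 = 134/1200 = 0.1117 → 11.2 map units.

11.2 map units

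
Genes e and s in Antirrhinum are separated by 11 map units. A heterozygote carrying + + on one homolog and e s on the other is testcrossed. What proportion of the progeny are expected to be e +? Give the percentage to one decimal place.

5.5%

A map distance of 11 map units corresponds to a recombination frequency of 0.110.
The F1 is + + / e s, so e + is a recombinant gamete class with expected frequency r/2 = 0.110/2 = 0.0550.
That is 0.0550 = 5.5% of the progeny.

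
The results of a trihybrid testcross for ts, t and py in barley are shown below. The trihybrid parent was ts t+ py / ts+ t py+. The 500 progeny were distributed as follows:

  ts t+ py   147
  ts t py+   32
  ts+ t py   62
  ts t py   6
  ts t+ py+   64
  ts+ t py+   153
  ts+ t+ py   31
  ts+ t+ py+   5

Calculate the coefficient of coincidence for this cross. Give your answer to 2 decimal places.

0.54

The two rarest classes, ts t py and ts+ t+ py+, are the double crossovers. Comparing them with the parentals, only the t allele has switched, so t is the middle locus and the order is ts – t – py.
ts–t: (63 + 11)/500 = 0.1480; t–py: (126 + 11)/500 = 0.2740.
Expected DCO frequency = 0.1480 × 0.2740 ≈ 0.04055; observed = 11/500 ≈ 0.02200.
Coefficient of coincidence = 0.02200/0.04055 ≈ 0.54.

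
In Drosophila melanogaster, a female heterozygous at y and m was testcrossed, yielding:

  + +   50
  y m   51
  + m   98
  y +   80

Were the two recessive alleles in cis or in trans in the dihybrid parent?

The two most frequent classes are + m (98) and y + (80); these are the parental (non-recombinant) types.
So the F1 carried + m on one chromosome and y + on the other — the recessive alleles are on opposite chromosomes (trans / repulsion).

trans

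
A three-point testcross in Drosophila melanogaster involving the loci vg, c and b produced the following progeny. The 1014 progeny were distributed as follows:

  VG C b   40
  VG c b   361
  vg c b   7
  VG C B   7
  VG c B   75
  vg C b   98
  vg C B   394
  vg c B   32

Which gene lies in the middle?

vg

The two most frequent reciprocal classes, VG c b and vg C B, are the parental types, so the F1 was VG c b / vg C B.
The two rarest classes, vg c b and VG C B, are the double crossovers. Comparing them with the parentals, only the vg allele has switched, so vg is the middle locus and the order is b – vg – c.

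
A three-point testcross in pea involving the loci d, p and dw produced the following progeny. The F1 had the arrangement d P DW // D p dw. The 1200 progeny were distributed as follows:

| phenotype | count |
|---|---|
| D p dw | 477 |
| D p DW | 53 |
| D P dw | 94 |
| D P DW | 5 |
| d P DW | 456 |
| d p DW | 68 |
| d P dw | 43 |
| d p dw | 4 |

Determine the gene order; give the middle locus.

d

The two rarest classes, D P DW and d p dw, are the double crossovers. Comparing them with the parentals, only the d allele has switched, so d is the middle locus and the order is p – d – dw.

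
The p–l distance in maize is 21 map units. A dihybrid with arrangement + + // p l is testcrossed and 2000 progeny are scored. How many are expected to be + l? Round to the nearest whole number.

210

A map distance of 21 map units corresponds to a recombination frequency of 0.210.
The F1 is + + / p l, so + l is a recombinant gamete class with expected frequency r/2 = 0.210/2 = 0.1050.
Expected number = 0.1050 × 2000 = 210.00 ≈ 210.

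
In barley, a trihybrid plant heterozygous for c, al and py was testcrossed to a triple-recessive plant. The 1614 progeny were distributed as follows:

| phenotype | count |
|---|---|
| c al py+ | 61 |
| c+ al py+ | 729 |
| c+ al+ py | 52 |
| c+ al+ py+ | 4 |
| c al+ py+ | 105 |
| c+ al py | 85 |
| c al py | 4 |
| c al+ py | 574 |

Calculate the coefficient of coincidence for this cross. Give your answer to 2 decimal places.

0.54

The two most frequent reciprocal classes, c+ al py+ and c al+ py, are the parental types, so the F1 was c+ al py+ / c al+ py.
The two rarest classes, c+ al+ py+ and c al py, are the double crossovers. Comparing them with the parentals, only the al allele has switched, so al is the middle locus and the order is py – al – c.
py–al: (190 + 8)/1614 = 0.1227; al–c: (113 + 8)/1614 = 0.0750.
Expected DCO frequency = 0.1227 × 0.0750 ≈ 0.00920; observed = 8/1614 ≈ 0.00496.
Coefficient of coincidence = 0.00496/0.00920 ≈ 0.54.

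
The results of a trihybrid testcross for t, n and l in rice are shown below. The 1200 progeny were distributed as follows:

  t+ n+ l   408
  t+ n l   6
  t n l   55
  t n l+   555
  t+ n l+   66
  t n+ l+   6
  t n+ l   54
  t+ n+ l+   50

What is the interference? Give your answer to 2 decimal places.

0.07

The two most frequent reciprocal classes, t+ n+ l and t n l+, are the parental types, so the F1 was t+ n+ l / t n l+.
The two rarest classes, t+ n l and t n+ l+, are the double crossovers. Comparing them with the parentals, only the n allele has switched, so n is the middle locus and the order is l – n – t.
l–n: (105 + 12)/1200 = 0.0975; n–t: (120 + 12)/1200 = 0.1100.
Expected DCO frequency = 0.0975 × 0.1100 ≈ 0.01073; observed = 12/1200 ≈ 0.01000.
Coefficient of coincidence = 0.01000/0.01073 ≈ 0.93; interference = 1 − 0.93 = 0.07.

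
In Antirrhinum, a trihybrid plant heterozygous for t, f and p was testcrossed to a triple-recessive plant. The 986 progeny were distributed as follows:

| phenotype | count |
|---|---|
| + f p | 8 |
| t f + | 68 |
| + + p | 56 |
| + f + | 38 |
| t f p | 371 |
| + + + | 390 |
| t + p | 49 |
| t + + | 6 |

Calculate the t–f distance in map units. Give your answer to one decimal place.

10.2 map units

The two most frequent reciprocal classes, + + + and t f p, are the parental types, so the F1 was + + + / t f p.
The two rarest classes, t + + and + f p, are the double crossovers. Comparing them with the parentals, only the t allele has switched, so t is the middle locus and the order is f – t – p.
Crossovers in the f–t interval produce the single-crossover classes + f + and t + p (38 + 49 = 87) plus the double crossovers (14).
RF(f–t) = (87 + 14) / 986 = 101/986 = 0.1024 → 10.2 map units.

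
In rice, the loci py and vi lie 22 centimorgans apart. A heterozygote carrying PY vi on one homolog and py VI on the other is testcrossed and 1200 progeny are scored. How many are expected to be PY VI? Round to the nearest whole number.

A map distance of 22 centimorgans corresponds to a recombination frequency of 0.220.
The F1 is PY vi / py VI, so PY VI is a recombinant gamete class with expected frequency r/2 = 0.220/2 = 0.1100.
Expected number = 0.1100 × 1200 = 132.00 ≈ 132.

132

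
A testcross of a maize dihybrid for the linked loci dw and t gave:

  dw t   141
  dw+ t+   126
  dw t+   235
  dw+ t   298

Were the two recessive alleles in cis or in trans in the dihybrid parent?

The two most frequent classes are dw+ t (298) and dw t+ (235); these are the parental (non-recombinant) types.
So the F1 carried dw+ t on one chromosome and dw t+ on the other — the recessive alleles are on opposite chromosomes (trans / repulsion).

trans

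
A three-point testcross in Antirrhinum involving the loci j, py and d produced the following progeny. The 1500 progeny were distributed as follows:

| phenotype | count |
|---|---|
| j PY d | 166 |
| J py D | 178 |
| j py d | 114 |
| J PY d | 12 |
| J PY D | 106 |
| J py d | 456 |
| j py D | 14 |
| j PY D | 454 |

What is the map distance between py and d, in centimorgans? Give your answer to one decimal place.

The two most frequent reciprocal classes, J py d and j PY D, are the parental types, so the F1 was J py d / j PY D.
The two rarest classes, J PY d and j py D, are the double crossovers. Comparing them with the parentals, only the py allele has switched, so py is the middle locus and the order is d – py – j.
Crossovers in the d–py interval produce the single-crossover classes J py D and j PY d (178 + 166 = 344) plus the double crossovers (26).
RF(d–py) = (344 + 26) / 1500 = 370/1500 = 0.2467 → 24.7 centimorgans.

24.7 centimorgans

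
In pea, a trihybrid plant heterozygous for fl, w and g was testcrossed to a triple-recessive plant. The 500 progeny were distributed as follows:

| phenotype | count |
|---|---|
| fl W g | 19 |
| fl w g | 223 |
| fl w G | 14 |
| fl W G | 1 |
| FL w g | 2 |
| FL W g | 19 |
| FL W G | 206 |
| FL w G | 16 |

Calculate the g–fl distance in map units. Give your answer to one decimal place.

The two most frequent reciprocal classes, FL W G and fl w g, are the parental types, so the F1 was FL W G / fl w g.
The two rarest classes, fl W G and FL w g, are the double crossovers. Comparing them with the parentals, only the fl allele has switched, so fl is the middle locus and the order is w – fl – g.
Crossovers in the fl–g interval produce the single-crossover classes FL W g and fl w G (19 + 14 = 33) plus the double crossovers (3).
RF(fl–g) = (33 + 3) / 500 = 36/500 = 0.0720 → 7.2 map units.

7.2 map units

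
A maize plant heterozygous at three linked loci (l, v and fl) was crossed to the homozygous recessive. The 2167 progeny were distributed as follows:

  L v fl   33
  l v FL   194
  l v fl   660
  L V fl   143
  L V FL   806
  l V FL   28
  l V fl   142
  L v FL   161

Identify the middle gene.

l

The two most frequent reciprocal classes, l v fl and L V FL, are the parental types, so the F1 was l v fl / L V FL.
The two rarest classes, L v fl and l V FL, are the double crossovers. Comparing them with the parentals, only the l allele has switched, so l is the middle locus and the order is v – l – fl.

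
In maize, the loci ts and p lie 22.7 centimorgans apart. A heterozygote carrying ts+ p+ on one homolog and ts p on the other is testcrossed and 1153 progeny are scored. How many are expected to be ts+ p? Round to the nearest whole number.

131

A map distance of 22.7 centimorgans corresponds to a recombination frequency of 0.227.
The F1 is ts+ p+ / ts p, so ts+ p is a recombinant gamete class with expected frequency r/2 = 0.227/2 = 0.1135.
Expected number = 0.1135 × 1153 = 130.87 ≈ 131.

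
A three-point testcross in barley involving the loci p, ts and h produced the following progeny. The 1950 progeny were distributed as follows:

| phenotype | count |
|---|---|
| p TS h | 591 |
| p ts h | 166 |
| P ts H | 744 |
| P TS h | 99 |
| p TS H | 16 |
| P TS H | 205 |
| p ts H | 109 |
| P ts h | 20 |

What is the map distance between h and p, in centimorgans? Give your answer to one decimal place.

12.5 centimorgans

The two most frequent reciprocal classes, P ts H and p TS h, are the parental types, so the F1 was P ts H / p TS h.
The two rarest classes, P ts h and p TS H, are the double crossovers. Comparing them with the parentals, only the h allele has switched, so h is the middle locus and the order is ts – h – p.
Crossovers in the h–p interval produce the single-crossover classes p ts H and P TS h (109 + 99 = 208) plus the double crossovers (36).
RF(h–p) = (208 + 36) / 1950 = 244/1950 = 0.1251 → 12.5 centimorgans.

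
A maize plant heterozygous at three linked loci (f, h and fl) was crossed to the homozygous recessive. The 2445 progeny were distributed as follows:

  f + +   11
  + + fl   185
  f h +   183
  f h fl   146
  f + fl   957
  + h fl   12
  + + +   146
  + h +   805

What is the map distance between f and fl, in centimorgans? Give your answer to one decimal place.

16.0 centimorgans

The two most frequent reciprocal classes, + h + and f + fl, are the parental types, so the F1 was + h + / f + fl.
The two rarest classes, + h fl and f + +, are the double crossovers. Comparing them with the parentals, only the fl allele has switched, so fl is the middle locus and the order is f – fl – h.
Crossovers in the f–fl interval produce the single-crossover classes f h + and + + fl (183 + 185 = 368) plus the double crossovers (23).
RF(f–fl) = (368 + 23) / 2445 = 391/2445 = 0.1599 → 16.0 centimorgans.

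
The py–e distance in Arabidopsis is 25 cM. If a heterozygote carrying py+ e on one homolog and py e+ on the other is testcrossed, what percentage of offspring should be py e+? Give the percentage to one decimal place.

A map distance of 25 cM corresponds to a recombination frequency of 0.250.
The F1 is py+ e / py e+, so py e+ is a parental gamete class with expected frequency (1 − r)/2 = 0.750/2 = 0.3750.
That is 0.3750 = 37.5% of the progeny.

37.5%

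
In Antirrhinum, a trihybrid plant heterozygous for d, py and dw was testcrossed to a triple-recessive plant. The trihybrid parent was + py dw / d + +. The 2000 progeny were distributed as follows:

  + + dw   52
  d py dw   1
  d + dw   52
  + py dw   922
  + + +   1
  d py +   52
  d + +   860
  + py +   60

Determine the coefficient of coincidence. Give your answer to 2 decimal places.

The two rarest classes, d py dw and + + +, are the double crossovers. Comparing them with the parentals, only the d allele has switched, so d is the middle locus and the order is dw – d – py.
dw–d: (112 + 2)/2000 = 0.0570; d–py: (104 + 2)/2000 = 0.0530.
Expected DCO frequency = 0.0570 × 0.0530 ≈ 0.00302; observed = 2/2000 ≈ 0.00100.
Coefficient of coincidence = 0.00100/0.00302 ≈ 0.33.

0.33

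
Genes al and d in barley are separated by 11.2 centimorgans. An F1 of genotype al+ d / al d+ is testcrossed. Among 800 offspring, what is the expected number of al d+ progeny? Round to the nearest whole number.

A map distance of 11.2 centimorgans corresponds to a recombination frequency of 0.112.
The F1 is al+ d / al d+, so al d+ is a parental gamete class with expected frequency (1 − r)/2 = 0.888/2 = 0.4440.
Expected number = 0.4440 × 800 = 355.20 ≈ 355.

355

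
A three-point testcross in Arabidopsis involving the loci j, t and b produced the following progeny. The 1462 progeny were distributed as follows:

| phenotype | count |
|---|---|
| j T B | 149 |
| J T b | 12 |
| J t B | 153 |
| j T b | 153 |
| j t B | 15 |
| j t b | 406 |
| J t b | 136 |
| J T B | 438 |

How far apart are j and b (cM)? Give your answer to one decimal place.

21.3 cM

The two most frequent reciprocal classes, J T B and j t b, are the parental types, so the F1 was J T B / j t b.
The two rarest classes, J T b and j t B, are the double crossovers. Comparing them with the parentals, only the b allele has switched, so b is the middle locus and the order is t – b – j.
Crossovers in the b–j interval produce the single-crossover classes j T B and J t b (149 + 136 = 285) plus the double crossovers (27).
RF(b–j) = (285 + 27) / 1462 = 312/1462 = 0.2134 → 21.3 cM.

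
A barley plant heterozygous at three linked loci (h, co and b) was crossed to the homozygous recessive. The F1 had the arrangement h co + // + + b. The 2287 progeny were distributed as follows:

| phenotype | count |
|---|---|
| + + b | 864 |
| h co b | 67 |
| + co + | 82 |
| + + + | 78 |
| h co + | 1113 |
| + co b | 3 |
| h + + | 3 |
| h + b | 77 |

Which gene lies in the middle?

co

The two rarest classes, h + + and + co b, are the double crossovers. Comparing them with the parentals, only the co allele has switched, so co is the middle locus and the order is b – co – h.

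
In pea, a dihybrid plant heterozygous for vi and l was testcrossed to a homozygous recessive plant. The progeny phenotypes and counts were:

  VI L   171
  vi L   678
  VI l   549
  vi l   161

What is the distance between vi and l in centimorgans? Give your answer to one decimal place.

21.3 centimorgans

The two most frequent classes, VI l (549) and vi L (678), are the parental types, so the F1 was VI l / vi L.
The recombinant classes are VI L and vi l: 171 + 161 = 332.
Recombination frequency = 332/1559 = 0.2130 ≈ 21.3%, i.e. 21.3 centimorgans.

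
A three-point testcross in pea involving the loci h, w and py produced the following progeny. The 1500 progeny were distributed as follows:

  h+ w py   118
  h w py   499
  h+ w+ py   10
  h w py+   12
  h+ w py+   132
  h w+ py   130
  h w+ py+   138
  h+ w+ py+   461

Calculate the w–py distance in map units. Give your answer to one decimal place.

18.9 map units

The two most frequent reciprocal classes, h+ w+ py+ and h w py, are the parental types, so the F1 was h+ w+ py+ / h w py.
The two rarest classes, h+ w+ py and h w py+, are the double crossovers. Comparing them with the parentals, only the py allele has switched, so py is the middle locus and the order is h – py – w.
Crossovers in the py–w interval produce the single-crossover classes h+ w py+ and h w+ py (132 + 130 = 262) plus the double crossovers (22).
RF(py–w) = (262 + 22) / 1500 = 284/1500 = 0.1893 → 18.9 map units.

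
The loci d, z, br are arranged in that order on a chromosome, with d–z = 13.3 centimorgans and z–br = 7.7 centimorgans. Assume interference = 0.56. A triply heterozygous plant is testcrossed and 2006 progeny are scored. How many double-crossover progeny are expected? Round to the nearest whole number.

Map distances give recombination frequencies of 0.133 and 0.077 for the two intervals.
With interference 0.56 (so coincidence = 0.44), expected double-crossover frequency = 0.133 × 0.077 × 0.44 = 0.00451.
Expected number = 0.00451 × 2006 = 9.04 ≈ 9.

9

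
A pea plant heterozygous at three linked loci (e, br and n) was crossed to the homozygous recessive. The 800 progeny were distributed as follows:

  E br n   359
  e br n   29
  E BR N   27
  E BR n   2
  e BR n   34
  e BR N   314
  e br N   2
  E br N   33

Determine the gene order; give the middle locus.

The two most frequent reciprocal classes, E br n and e BR N, are the parental types, so the F1 was E br n / e BR N.
The two rarest classes, E BR n and e br N, are the double crossovers. Comparing them with the parentals, only the br allele has switched, so br is the middle locus and the order is e – br – n.

br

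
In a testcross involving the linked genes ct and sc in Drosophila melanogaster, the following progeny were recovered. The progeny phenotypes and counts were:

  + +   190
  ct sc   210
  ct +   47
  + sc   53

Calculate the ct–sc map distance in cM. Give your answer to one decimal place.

20.0 cM

The two most frequent classes, + + (190) and ct sc (210), are the parental types, so the F1 was + + / ct sc.
The recombinant classes are + sc and ct +: 53 + 47 = 100.
Recombination frequency = 100/500 = 0.2000 ≈ 20.0%, i.e. 20.0 cM.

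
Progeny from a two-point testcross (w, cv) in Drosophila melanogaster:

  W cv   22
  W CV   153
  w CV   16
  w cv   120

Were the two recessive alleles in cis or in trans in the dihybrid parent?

cis

The two most frequent classes are W CV (153) and w cv (120); these are the parental (non-recombinant) types.
So the F1 carried W CV on one chromosome and w cv on the other — the recessive alleles are on the same chromosome (cis / coupling).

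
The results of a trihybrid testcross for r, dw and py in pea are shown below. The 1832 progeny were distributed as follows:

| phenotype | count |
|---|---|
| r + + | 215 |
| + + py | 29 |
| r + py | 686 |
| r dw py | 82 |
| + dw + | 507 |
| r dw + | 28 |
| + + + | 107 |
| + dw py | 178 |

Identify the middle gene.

r

The two most frequent reciprocal classes, + dw + and r + py, are the parental types, so the F1 was + dw + / r + py.
The two rarest classes, r dw + and + + py, are the double crossovers. Comparing them with the parentals, only the r allele has switched, so r is the middle locus and the order is dw – r – py.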